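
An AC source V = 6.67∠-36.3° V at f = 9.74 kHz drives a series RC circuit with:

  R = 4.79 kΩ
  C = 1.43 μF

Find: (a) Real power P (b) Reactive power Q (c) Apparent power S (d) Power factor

Step 1 — Angular frequency: ω = 2π·f = 2π·9740 = 6.12e+04 rad/s.
Step 2 — Component impedances:
  R: Z = R = 4790 Ω
  C: Z = 1/(jωC) = -j/(ω·C) = 0 - j11.43 Ω
Step 3 — Series combination: Z_total = R + C = 4790 - j11.43 Ω = 4790∠-0.1° Ω.
Step 4 — Source phasor: V = 6.67∠-36.3° V = 5.376 - j3.949 V.
Step 5 — Current: I = V / Z = 0.001124 - j0.0008217 A = 0.001392∠-36.2° A.
Step 6 — Complex power: S = V·I* = 0.009288 - j2.216e-05 VA.
Step 7 — Real power: P = Re(S) = 0.009288 W.
Step 8 — Reactive power: Q = Im(S) = -2.216e-05 VAR.
Step 9 — Apparent power: |S| = 0.009288 VA.
Step 10 — Power factor: PF = P/|S| = 1 (leading).

(a) P = 0.009288 W  (b) Q = -2.216e-05 VAR  (c) S = 0.009288 VA  (d) PF = 1 (leading)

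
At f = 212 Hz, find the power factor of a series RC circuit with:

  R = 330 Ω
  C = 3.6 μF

Step 1 — Angular frequency: ω = 2π·f = 2π·212 = 1332 rad/s.
Step 2 — Component impedances:
  R: Z = R = 330 Ω
  C: Z = 1/(jωC) = -j/(ω·C) = 0 - j208.5 Ω
Step 3 — Series combination: Z_total = R + C = 330 - j208.5 Ω = 390.4∠-32.3° Ω.
Step 4 — Power factor: PF = cos(φ) = Re(Z)/|Z| = 330/390.37 = 0.8454.
Step 5 — Type: Im(Z) = -208.5 ⇒ leading (phase φ = -32.3°).

PF = 0.8454 (leading, φ = -32.3°)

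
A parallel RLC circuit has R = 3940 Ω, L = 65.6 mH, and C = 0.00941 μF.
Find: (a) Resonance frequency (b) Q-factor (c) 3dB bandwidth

Step 1 — Resonance: ω₀ = 1/√(LC) = 1/√(0.0656·9.41e-09) = 4.025e+04 rad/s.
Step 2 — f₀ = ω₀/(2π) = 6406 Hz.
Step 3 — Parallel Q: Q = R/(ω₀L) = 3940/(4.025e+04·0.0656) = 1.492.
Step 4 — Bandwidth: Δω = ω₀/Q = 2.697e+04 rad/s; BW = Δω/(2π) = 4293 Hz.

(a) f₀ = 6406 Hz  (b) Q = 1.492  (c) BW = 4293 Hz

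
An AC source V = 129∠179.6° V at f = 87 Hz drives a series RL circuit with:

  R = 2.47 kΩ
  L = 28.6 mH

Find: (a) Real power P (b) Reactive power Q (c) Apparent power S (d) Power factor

Step 1 — Angular frequency: ω = 2π·f = 2π·87 = 546.6 rad/s.
Step 2 — Component impedances:
  R: Z = R = 2470 Ω
  L: Z = jωL = j·546.6·0.0286 = 0 + j15.63 Ω
Step 3 — Series combination: Z_total = R + L = 2470 + j15.63 Ω = 2470∠0.4° Ω.
Step 4 — Source phasor: V = 129∠179.6° V = -129 + j0.9006 V.
Step 5 — Current: I = V / Z = -0.05222 + j0.0006951 A = 0.05223∠179.2° A.
Step 6 — Complex power: S = V·I* = 6.737 + j0.04264 VA.
Step 7 — Real power: P = Re(S) = 6.737 W.
Step 8 — Reactive power: Q = Im(S) = 0.04264 VAR.
Step 9 — Apparent power: |S| = 6.737 VA.
Step 10 — Power factor: PF = P/|S| = 1 (lagging).

(a) P = 6.737 W  (b) Q = 0.04264 VAR  (c) S = 6.737 VA  (d) PF = 1 (lagging)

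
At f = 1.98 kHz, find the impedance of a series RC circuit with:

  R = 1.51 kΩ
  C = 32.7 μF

Step 1 — Angular frequency: ω = 2π·f = 2π·1980 = 1.244e+04 rad/s.
Step 2 — Component impedances:
  R: Z = R = 1510 Ω
  C: Z = 1/(jωC) = -j/(ω·C) = 0 - j2.458 Ω
Step 3 — Series combination: Z_total = R + C = 1510 - j2.458 Ω = 1510∠-0.1° Ω.

Z = 1510 - j2.458 Ω = 1510∠-0.1° Ω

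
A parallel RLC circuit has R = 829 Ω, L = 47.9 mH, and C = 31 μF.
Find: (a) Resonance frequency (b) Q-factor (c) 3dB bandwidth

Step 1 — Resonance: ω₀ = 1/√(LC) = 1/√(0.0479·3.1e-05) = 820.6 rad/s.
Step 2 — f₀ = ω₀/(2π) = 130.6 Hz.
Step 3 — Parallel Q: Q = R/(ω₀L) = 829/(820.6·0.0479) = 21.09.
Step 4 — Bandwidth: Δω = ω₀/Q = 38.91 rad/s; BW = Δω/(2π) = 6.193 Hz.

(a) f₀ = 130.6 Hz  (b) Q = 21.09  (c) BW = 6.193 Hz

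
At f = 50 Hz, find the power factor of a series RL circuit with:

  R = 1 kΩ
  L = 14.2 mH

Step 1 — Angular frequency: ω = 2π·f = 2π·50 = 314.2 rad/s.
Step 2 — Component impedances:
  R: Z = R = 1000 Ω
  L: Z = jωL = j·314.2·0.0142 = 0 + j4.461 Ω
Step 3 — Series combination: Z_total = R + L = 1000 + j4.461 Ω = 1000∠0.3° Ω.
Step 4 — Power factor: PF = cos(φ) = Re(Z)/|Z| = 1000/1000 = 1.
Step 5 — Type: Im(Z) = 4.461 ⇒ lagging (phase φ = 0.3°).

PF = 1 (lagging, φ = 0.3°)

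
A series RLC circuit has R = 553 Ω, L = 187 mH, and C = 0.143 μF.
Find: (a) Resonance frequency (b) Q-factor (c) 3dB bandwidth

Step 1 — Resonance condition Im(Z)=0 gives ω₀ = 1/√(LC).
Step 2 — ω₀ = 1/√(0.187·1.43e-07) = 6115 rad/s.
Step 3 — f₀ = ω₀/(2π) = 973.3 Hz.
Step 4 — Series Q: Q = ω₀L/R = 6115·0.187/553 = 2.068.
Step 5 — 3dB bandwidth: Δω = ω₀/Q = 2957 rad/s; BW = Δω/(2π) = 470.7 Hz.

(a) f₀ = 973.3 Hz  (b) Q = 2.068  (c) BW = 470.7 Hz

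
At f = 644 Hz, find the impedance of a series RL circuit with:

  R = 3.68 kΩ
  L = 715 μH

Step 1 — Angular frequency: ω = 2π·f = 2π·644 = 4046 rad/s.
Step 2 — Component impedances:
  R: Z = R = 3680 Ω
  L: Z = jωL = j·4046·0.000715 = 0 + j2.893 Ω
Step 3 — Series combination: Z_total = R + L = 3680 + j2.893 Ω = 3680∠0.0° Ω.

Z = 3680 + j2.893 Ω = 3680∠0.0° Ω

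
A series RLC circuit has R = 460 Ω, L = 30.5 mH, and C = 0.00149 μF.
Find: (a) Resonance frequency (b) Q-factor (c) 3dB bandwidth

Step 1 — Resonance: ω₀ = 1/√(LC) = 1/√(0.0305·1.49e-09) = 1.483e+05 rad/s.
Step 2 — f₀ = ω₀/(2π) = 2.361e+04 Hz.
Step 3 — Series Q: Q = ω₀L/R = 1.483e+05·0.0305/460 = 9.836.
Step 4 — Bandwidth: Δω = ω₀/Q = 1.508e+04 rad/s; BW = Δω/(2π) = 2400 Hz.

(a) f₀ = 2.361e+04 Hz  (b) Q = 9.836  (c) BW = 2400 Hz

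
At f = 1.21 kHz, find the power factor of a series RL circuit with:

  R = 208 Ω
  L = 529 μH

Step 1 — Angular frequency: ω = 2π·f = 2π·1210 = 7603 rad/s.
Step 2 — Component impedances:
  R: Z = R = 208 Ω
  L: Z = jωL = j·7603·0.000529 = 0 + j4.022 Ω
Step 3 — Series combination: Z_total = R + L = 208 + j4.022 Ω = 208∠1.1° Ω.
Step 4 — Power factor: PF = cos(φ) = Re(Z)/|Z| = 208/208.04 = 0.9998.
Step 5 — Type: Im(Z) = 4.022 ⇒ lagging (phase φ = 1.1°).

PF = 0.9998 (lagging, φ = 1.1°)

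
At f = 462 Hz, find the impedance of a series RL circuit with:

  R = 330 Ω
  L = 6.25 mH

Step 1 — Angular frequency: ω = 2π·f = 2π·462 = 2903 rad/s.
Step 2 — Component impedances:
  R: Z = R = 330 Ω
  L: Z = jωL = j·2903·0.00625 = 0 + j18.14 Ω
Step 3 — Series combination: Z_total = R + L = 330 + j18.14 Ω = 330.5∠3.1° Ω.

Z = 330 + j18.14 Ω = 330.5∠3.1° Ω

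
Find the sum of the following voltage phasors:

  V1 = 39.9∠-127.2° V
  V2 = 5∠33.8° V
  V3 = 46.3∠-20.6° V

Step 1 — Convert each phasor to rectangular form:
  V1 = 39.9·(cos(-127.2°) + j·sin(-127.2°)) = -24.12 - j31.78 V
  V2 = 5·(cos(33.8°) + j·sin(33.8°)) = 4.155 + j2.781 V
  V3 = 46.3·(cos(-20.6°) + j·sin(-20.6°)) = 43.34 - j16.29 V
Step 2 — Sum components: V_total = 23.37 - j45.29 V.
Step 3 — Convert to polar: |V_total| = 50.96 V, ∠V_total = -62.7°.

V_total = 50.96∠-62.7° V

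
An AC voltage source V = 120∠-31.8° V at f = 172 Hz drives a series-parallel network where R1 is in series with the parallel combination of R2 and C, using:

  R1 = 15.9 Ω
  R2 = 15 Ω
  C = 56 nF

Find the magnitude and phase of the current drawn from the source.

Step 1 — Angular frequency: ω = 2π·f = 2π·172 = 1081 rad/s.
Step 2 — Component impedances:
  R1: Z = R = 15.9 Ω
  R2: Z = R = 15 Ω
  C: Z = 1/(jωC) = -j/(ω·C) = 0 - j1.652e+04 Ω
Step 3 — Parallel branch: R2 || C = 1/(1/R2 + 1/C) = 15 - j0.01362 Ω.
Step 4 — Series with R1: Z_total = R1 + (R2 || C) = 30.9 - j0.01362 Ω = 30.9∠-0.0° Ω.
Step 5 — Source phasor: V = 120∠-31.8° V = 102 - j63.23 V.
Step 6 — Ohm's law: I = V / Z_total = (102 - j63.23) / (30.9 - j0.01362) = 3.301 - j2.045 A.
Step 7 — Convert to polar: |I| = 3.883 A, ∠I = -31.8°.

I = 3.883∠-31.8° A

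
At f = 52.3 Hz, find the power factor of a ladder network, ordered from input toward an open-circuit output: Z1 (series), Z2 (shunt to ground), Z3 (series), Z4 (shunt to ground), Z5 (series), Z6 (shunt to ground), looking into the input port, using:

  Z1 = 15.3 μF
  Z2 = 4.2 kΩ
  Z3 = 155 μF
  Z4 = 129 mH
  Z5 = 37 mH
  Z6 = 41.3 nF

Step 1 — Angular frequency: ω = 2π·f = 2π·52.3 = 328.6 rad/s.
Step 2 — Component impedances:
  Z1: Z = 1/(jωC) = -j/(ω·C) = 0 - j198.9 Ω
  Z2: Z = R = 4200 Ω
  Z3: Z = 1/(jωC) = -j/(ω·C) = 0 - j19.63 Ω
  Z4: Z = jωL = j·328.6·0.129 = 0 + j42.39 Ω
  Z5: Z = jωL = j·328.6·0.037 = 0 + j12.16 Ω
  Z6: Z = 1/(jωC) = -j/(ω·C) = 0 - j7.368e+04 Ω
Step 3 — Ladder network (open output): work backward from the far end, alternating series and parallel combinations. Z_in = 0.1236 - j176.1 Ω = 176.1∠-90.0° Ω.
Step 4 — Power factor: PF = cos(φ) = Re(Z)/|Z| = 0.12357/176.11 = 0.0007017.
Step 5 — Type: Im(Z) = -176.1 ⇒ leading (phase φ = -90.0°).

PF = 0.0007017 (leading, φ = -90.0°)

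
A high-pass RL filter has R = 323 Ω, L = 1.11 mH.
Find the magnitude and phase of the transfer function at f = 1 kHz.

Step 1 — Angular frequency: ω = 2π·1000 = 6283 rad/s.
Step 2 — Transfer function: H(jω) = jωL/(R + jωL).
Step 3 — Numerator jωL = j·6.974; denominator R + jωL = 323 + j6.974.
Step 4 — H = 0.000466 + j0.02158.
Step 5 — Magnitude: |H| = 0.02159 (-33.3 dB); phase: φ = 88.8°.

|H| = 0.02159 (-33.3 dB), φ = 88.8°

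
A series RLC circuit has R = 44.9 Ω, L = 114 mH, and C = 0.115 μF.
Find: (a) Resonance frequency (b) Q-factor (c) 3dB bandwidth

Step 1 — Resonance: ω₀ = 1/√(LC) = 1/√(0.114·1.15e-07) = 8734 rad/s.
Step 2 — f₀ = ω₀/(2π) = 1390 Hz.
Step 3 — Series Q: Q = ω₀L/R = 8734·0.114/44.9 = 22.17.
Step 4 — Bandwidth: Δω = ω₀/Q = 393.9 rad/s; BW = Δω/(2π) = 62.68 Hz.

(a) f₀ = 1390 Hz  (b) Q = 22.17  (c) BW = 62.68 Hz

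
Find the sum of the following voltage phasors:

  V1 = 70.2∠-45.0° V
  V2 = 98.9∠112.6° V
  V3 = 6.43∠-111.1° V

Step 1 — Convert each phasor to rectangular form:
  V1 = 70.2·(cos(-45.0°) + j·sin(-45.0°)) = 49.64 - j49.64 V
  V2 = 98.9·(cos(112.6°) + j·sin(112.6°)) = -38.01 + j91.31 V
  V3 = 6.43·(cos(-111.1°) + j·sin(-111.1°)) = -2.315 - j5.999 V
Step 2 — Sum components: V_total = 9.317 + j35.67 V.
Step 3 — Convert to polar: |V_total| = 36.86 V, ∠V_total = 75.4°.

V_total = 36.86∠75.4° V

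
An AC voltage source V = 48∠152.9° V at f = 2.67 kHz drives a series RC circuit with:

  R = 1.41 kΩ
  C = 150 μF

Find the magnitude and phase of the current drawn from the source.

Step 1 — Angular frequency: ω = 2π·f = 2π·2670 = 1.678e+04 rad/s.
Step 2 — Component impedances:
  R: Z = R = 1410 Ω
  C: Z = 1/(jωC) = -j/(ω·C) = 0 - j0.3974 Ω
Step 3 — Series combination: Z_total = R + C = 1410 - j0.3974 Ω = 1410∠-0.0° Ω.
Step 4 — Source phasor: V = 48∠152.9° V = -42.73 + j21.87 V.
Step 5 — Ohm's law: I = V / Z_total = (-42.73 + j21.87) / (1410 - j0.3974) = -0.03031 + j0.0155 A.
Step 6 — Convert to polar: |I| = 0.03404 A, ∠I = 152.9°.

I = 0.03404∠152.9° A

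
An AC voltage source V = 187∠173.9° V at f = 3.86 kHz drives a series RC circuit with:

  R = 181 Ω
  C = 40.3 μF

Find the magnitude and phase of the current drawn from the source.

Step 1 — Angular frequency: ω = 2π·f = 2π·3860 = 2.425e+04 rad/s.
Step 2 — Component impedances:
  R: Z = R = 181 Ω
  C: Z = 1/(jωC) = -j/(ω·C) = 0 - j1.023 Ω
Step 3 — Series combination: Z_total = R + C = 181 - j1.023 Ω = 181∠-0.3° Ω.
Step 4 — Source phasor: V = 187∠173.9° V = -185.9 + j19.87 V.
Step 5 — Ohm's law: I = V / Z_total = (-185.9 + j19.87) / (181 - j1.023) = -1.028 + j0.104 A.
Step 6 — Convert to polar: |I| = 1.033 A, ∠I = 174.2°.

I = 1.033∠174.2° A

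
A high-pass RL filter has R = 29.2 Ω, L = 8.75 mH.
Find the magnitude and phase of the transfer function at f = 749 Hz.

Step 1 — Angular frequency: ω = 2π·749 = 4706 rad/s.
Step 2 — Transfer function: H(jω) = jωL/(R + jωL).
Step 3 — Numerator jωL = j·41.18; denominator R + jωL = 29.2 + j41.18.
Step 4 — H = 0.6654 + j0.4718.
Step 5 — Magnitude: |H| = 0.8157 (-1.8 dB); phase: φ = 35.3°.

|H| = 0.8157 (-1.8 dB), φ = 35.3°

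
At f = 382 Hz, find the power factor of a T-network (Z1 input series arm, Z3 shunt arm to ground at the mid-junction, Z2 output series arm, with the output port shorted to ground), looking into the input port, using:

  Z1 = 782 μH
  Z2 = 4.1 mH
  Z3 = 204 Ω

Step 1 — Angular frequency: ω = 2π·f = 2π·382 = 2400 rad/s.
Step 2 — Component impedances:
  Z1: Z = jωL = j·2400·0.000782 = 0 + j1.877 Ω
  Z2: Z = jωL = j·2400·0.0041 = 0 + j9.841 Ω
  Z3: Z = R = 204 Ω
Step 3 — With the output port shorted to ground, the output series arm Z2 runs from the junction to ground; the shunt arm Z3 also runs from the junction to ground. They appear in parallel: Z3 || Z2 = 0.4736 + j9.818 Ω.
Step 4 — Series with input arm Z1: Z_in = Z1 + (Z3 || Z2) = 0.4736 + j11.69 Ω = 11.7∠87.7° Ω.
Step 5 — Power factor: PF = cos(φ) = Re(Z)/|Z| = 0.4736/11.704 = 0.04046.
Step 6 — Type: Im(Z) = 11.69 ⇒ lagging (phase φ = 87.7°).

PF = 0.04046 (lagging, φ = 87.7°)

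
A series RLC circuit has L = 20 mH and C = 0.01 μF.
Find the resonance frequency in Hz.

Step 1 — Resonance condition Im(Z)=0 gives ω₀ = 1/√(LC).
Step 2 — ω₀ = 1/√(0.02·1e-08) = 7.071e+04 rad/s.
Step 3 — f₀ = ω₀/(2π) = 1.125e+04 Hz.

f₀ = 1.125e+04 Hz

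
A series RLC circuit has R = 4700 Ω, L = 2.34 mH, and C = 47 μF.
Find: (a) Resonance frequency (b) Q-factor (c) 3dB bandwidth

Step 1 — Resonance: ω₀ = 1/√(LC) = 1/√(0.00234·4.7e-05) = 3015 rad/s.
Step 2 — f₀ = ω₀/(2π) = 479.9 Hz.
Step 3 — Series Q: Q = ω₀L/R = 3015·0.00234/4700 = 0.001501.
Step 4 — Bandwidth: Δω = ω₀/Q = 2.009e+06 rad/s; BW = Δω/(2π) = 3.197e+05 Hz.

(a) f₀ = 479.9 Hz  (b) Q = 0.001501  (c) BW = 3.197e+05 Hz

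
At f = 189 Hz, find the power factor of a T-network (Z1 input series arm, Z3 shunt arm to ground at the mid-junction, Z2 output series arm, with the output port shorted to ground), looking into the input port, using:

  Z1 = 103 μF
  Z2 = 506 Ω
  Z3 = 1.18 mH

Step 1 — Angular frequency: ω = 2π·f = 2π·189 = 1188 rad/s.
Step 2 — Component impedances:
  Z1: Z = 1/(jωC) = -j/(ω·C) = 0 - j8.176 Ω
  Z2: Z = R = 506 Ω
  Z3: Z = jωL = j·1188·0.00118 = 0 + j1.401 Ω
Step 3 — With the output port shorted to ground, the output series arm Z2 runs from the junction to ground; the shunt arm Z3 also runs from the junction to ground. They appear in parallel: Z3 || Z2 = 0.003881 + j1.401 Ω.
Step 4 — Series with input arm Z1: Z_in = Z1 + (Z3 || Z2) = 0.003881 - j6.774 Ω = 6.774∠-90.0° Ω.
Step 5 — Power factor: PF = cos(φ) = Re(Z)/|Z| = 0.0038806/6.7744 = 0.0005728.
Step 6 — Type: Im(Z) = -6.774 ⇒ leading (phase φ = -90.0°).

PF = 0.0005728 (leading, φ = -90.0°)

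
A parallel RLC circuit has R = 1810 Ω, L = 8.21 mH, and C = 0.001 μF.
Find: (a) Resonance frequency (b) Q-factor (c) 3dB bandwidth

Step 1 — Resonance: ω₀ = 1/√(LC) = 1/√(0.00821·1e-09) = 3.49e+05 rad/s.
Step 2 — f₀ = ω₀/(2π) = 5.555e+04 Hz.
Step 3 — Parallel Q: Q = R/(ω₀L) = 1810/(3.49e+05·0.00821) = 0.6317.
Step 4 — Bandwidth: Δω = ω₀/Q = 5.525e+05 rad/s; BW = Δω/(2π) = 8.793e+04 Hz.

(a) f₀ = 5.555e+04 Hz  (b) Q = 0.6317  (c) BW = 8.793e+04 Hz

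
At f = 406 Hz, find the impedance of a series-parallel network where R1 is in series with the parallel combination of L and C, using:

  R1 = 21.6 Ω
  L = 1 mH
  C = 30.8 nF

Step 1 — Angular frequency: ω = 2π·f = 2π·406 = 2551 rad/s.
Step 2 — Component impedances:
  R1: Z = R = 21.6 Ω
  L: Z = jωL = j·2551·0.001 = 0 + j2.551 Ω
  C: Z = 1/(jωC) = -j/(ω·C) = 0 - j1.273e+04 Ω
Step 3 — Parallel branch: L || C = 1/(1/L + 1/C) = 0 + j2.551 Ω.
Step 4 — Series with R1: Z_total = R1 + (L || C) = 21.6 + j2.551 Ω = 21.75∠6.7° Ω.

Z = 21.6 + j2.551 Ω = 21.75∠6.7° Ω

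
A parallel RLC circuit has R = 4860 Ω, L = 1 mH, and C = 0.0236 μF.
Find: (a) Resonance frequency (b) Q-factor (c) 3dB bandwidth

Step 1 — Resonance: ω₀ = 1/√(LC) = 1/√(0.001·2.36e-08) = 2.058e+05 rad/s.
Step 2 — f₀ = ω₀/(2π) = 3.276e+04 Hz.
Step 3 — Parallel Q: Q = R/(ω₀L) = 4860/(2.058e+05·0.001) = 23.61.
Step 4 — Bandwidth: Δω = ω₀/Q = 8719 rad/s; BW = Δω/(2π) = 1388 Hz.

(a) f₀ = 3.276e+04 Hz  (b) Q = 23.61  (c) BW = 1388 Hz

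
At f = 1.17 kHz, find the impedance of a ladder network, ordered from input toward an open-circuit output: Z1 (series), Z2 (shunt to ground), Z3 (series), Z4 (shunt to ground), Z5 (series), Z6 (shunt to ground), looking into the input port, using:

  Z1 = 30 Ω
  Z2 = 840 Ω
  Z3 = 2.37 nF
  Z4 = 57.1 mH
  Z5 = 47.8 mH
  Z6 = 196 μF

Step 1 — Angular frequency: ω = 2π·f = 2π·1170 = 7351 rad/s.
Step 2 — Component impedances:
  Z1: Z = R = 30 Ω
  Z2: Z = R = 840 Ω
  Z3: Z = 1/(jωC) = -j/(ω·C) = 0 - j5.74e+04 Ω
  Z4: Z = jωL = j·7351·0.0571 = 0 + j419.8 Ω
  Z5: Z = jωL = j·7351·0.0478 = 0 + j351.4 Ω
  Z6: Z = 1/(jωC) = -j/(ω·C) = 0 - j0.694 Ω
Step 3 — Ladder network (open output): work backward from the far end, alternating series and parallel combinations. Z_in = 869.8 - j12.33 Ω = 869.9∠-0.8° Ω.

Z = 869.8 - j12.33 Ω = 869.9∠-0.8° Ω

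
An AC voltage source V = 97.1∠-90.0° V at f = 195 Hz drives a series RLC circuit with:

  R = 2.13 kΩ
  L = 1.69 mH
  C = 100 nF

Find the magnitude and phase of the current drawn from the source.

Step 1 — Angular frequency: ω = 2π·f = 2π·195 = 1225 rad/s.
Step 2 — Component impedances:
  R: Z = R = 2130 Ω
  L: Z = jωL = j·1225·0.00169 = 0 + j2.071 Ω
  C: Z = 1/(jωC) = -j/(ω·C) = 0 - j8162 Ω
Step 3 — Series combination: Z_total = R + L + C = 2130 - j8160 Ω = 8433∠-75.4° Ω.
Step 4 — Source phasor: V = 97.1∠-90.0° V = 0 - j97.1 V.
Step 5 — Ohm's law: I = V / Z_total = (0 - j97.1) / (2130 - j8160) = 0.01114 - j0.002908 A.
Step 6 — Convert to polar: |I| = 0.01151 A, ∠I = -14.6°.

I = 0.01151∠-14.6° A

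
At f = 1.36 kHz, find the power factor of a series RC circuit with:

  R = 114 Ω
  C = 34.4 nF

Step 1 — Angular frequency: ω = 2π·f = 2π·1360 = 8545 rad/s.
Step 2 — Component impedances:
  R: Z = R = 114 Ω
  C: Z = 1/(jωC) = -j/(ω·C) = 0 - j3402 Ω
Step 3 — Series combination: Z_total = R + C = 114 - j3402 Ω = 3404∠-88.1° Ω.
Step 4 — Power factor: PF = cos(φ) = Re(Z)/|Z| = 114/3404 = 0.03349.
Step 5 — Type: Im(Z) = -3402 ⇒ leading (phase φ = -88.1°).

PF = 0.03349 (leading, φ = -88.1°)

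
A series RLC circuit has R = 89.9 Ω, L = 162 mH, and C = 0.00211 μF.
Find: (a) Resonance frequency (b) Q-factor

Step 1 — Resonance condition Im(Z)=0 gives ω₀ = 1/√(LC).
Step 2 — ω₀ = 1/√(0.162·2.11e-09) = 5.409e+04 rad/s.
Step 3 — f₀ = ω₀/(2π) = 8608 Hz.
Step 4 — Series Q: Q = ω₀L/R = 5.409e+04·0.162/89.9 = 97.47.

(a) f₀ = 8608 Hz  (b) Q = 97.47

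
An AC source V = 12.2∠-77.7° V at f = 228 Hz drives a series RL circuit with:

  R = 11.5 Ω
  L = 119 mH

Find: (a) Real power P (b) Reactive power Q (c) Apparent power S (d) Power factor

Step 1 — Angular frequency: ω = 2π·f = 2π·228 = 1433 rad/s.
Step 2 — Component impedances:
  R: Z = R = 11.5 Ω
  L: Z = jωL = j·1433·0.119 = 0 + j170.5 Ω
Step 3 — Series combination: Z_total = R + L = 11.5 + j170.5 Ω = 170.9∠86.1° Ω.
Step 4 — Source phasor: V = 12.2∠-77.7° V = 2.599 - j11.92 V.
Step 5 — Current: I = V / Z = -0.06858 - j0.01987 A = 0.0714∠-163.8° A.
Step 6 — Complex power: S = V·I* = 0.05863 + j0.8691 VA.
Step 7 — Real power: P = Re(S) = 0.05863 W.
Step 8 — Reactive power: Q = Im(S) = 0.8691 VAR.
Step 9 — Apparent power: |S| = 0.8711 VA.
Step 10 — Power factor: PF = P/|S| = 0.06731 (lagging).

(a) P = 0.05863 W  (b) Q = 0.8691 VAR  (c) S = 0.8711 VA  (d) PF = 0.06731 (lagging)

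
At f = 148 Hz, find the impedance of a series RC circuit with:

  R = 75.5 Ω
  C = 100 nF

Step 1 — Angular frequency: ω = 2π·f = 2π·148 = 929.9 rad/s.
Step 2 — Component impedances:
  R: Z = R = 75.5 Ω
  C: Z = 1/(jωC) = -j/(ω·C) = 0 - j1.075e+04 Ω
Step 3 — Series combination: Z_total = R + C = 75.5 - j1.075e+04 Ω = 1.075e+04∠-89.6° Ω.

Z = 75.5 - j1.075e+04 Ω = 1.075e+04∠-89.6° Ω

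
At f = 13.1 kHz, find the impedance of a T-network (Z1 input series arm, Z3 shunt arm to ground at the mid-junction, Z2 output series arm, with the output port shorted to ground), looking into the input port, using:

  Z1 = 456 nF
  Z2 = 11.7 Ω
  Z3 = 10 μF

Step 1 — Angular frequency: ω = 2π·f = 2π·1.31e+04 = 8.231e+04 rad/s.
Step 2 — Component impedances:
  Z1: Z = 1/(jωC) = -j/(ω·C) = 0 - j26.64 Ω
  Z2: Z = R = 11.7 Ω
  Z3: Z = 1/(jωC) = -j/(ω·C) = 0 - j1.215 Ω
Step 3 — With the output port shorted to ground, the output series arm Z2 runs from the junction to ground; the shunt arm Z3 also runs from the junction to ground. They appear in parallel: Z3 || Z2 = 0.1248 - j1.202 Ω.
Step 4 — Series with input arm Z1: Z_in = Z1 + (Z3 || Z2) = 0.1248 - j27.85 Ω = 27.85∠-89.7° Ω.

Z = 0.1248 - j27.85 Ω = 27.85∠-89.7° Ω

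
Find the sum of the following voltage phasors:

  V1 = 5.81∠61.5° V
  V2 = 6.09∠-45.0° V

Step 1 — Convert each phasor to rectangular form:
  V1 = 5.81·(cos(61.5°) + j·sin(61.5°)) = 2.772 + j5.106 V
  V2 = 6.09·(cos(-45.0°) + j·sin(-45.0°)) = 4.306 - j4.306 V
Step 2 — Sum components: V_total = 7.079 + j0.7996 V.
Step 3 — Convert to polar: |V_total| = 7.124 V, ∠V_total = 6.4°.

V_total = 7.124∠6.4° V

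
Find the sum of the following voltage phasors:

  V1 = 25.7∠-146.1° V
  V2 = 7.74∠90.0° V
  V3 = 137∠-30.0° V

Step 1 — Convert each phasor to rectangular form:
  V1 = 25.7·(cos(-146.1°) + j·sin(-146.1°)) = -21.33 - j14.33 V
  V2 = 7.74·(cos(90.0°) + j·sin(90.0°)) = 0 + j7.74 V
  V3 = 137·(cos(-30.0°) + j·sin(-30.0°)) = 118.6 - j68.5 V
Step 2 — Sum components: V_total = 97.31 - j75.09 V.
Step 3 — Convert to polar: |V_total| = 122.9 V, ∠V_total = -37.7°.

V_total = 122.9∠-37.7° V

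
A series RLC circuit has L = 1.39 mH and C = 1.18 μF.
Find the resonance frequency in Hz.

Step 1 — Resonance condition Im(Z)=0 gives ω₀ = 1/√(LC).
Step 2 — ω₀ = 1/√(0.00139·1.18e-06) = 2.469e+04 rad/s.
Step 3 — f₀ = ω₀/(2π) = 3930 Hz.

f₀ = 3930 Hz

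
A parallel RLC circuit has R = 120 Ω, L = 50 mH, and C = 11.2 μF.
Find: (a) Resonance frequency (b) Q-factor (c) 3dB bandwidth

Step 1 — Resonance: ω₀ = 1/√(LC) = 1/√(0.05·1.12e-05) = 1336 rad/s.
Step 2 — f₀ = ω₀/(2π) = 212.7 Hz.
Step 3 — Parallel Q: Q = R/(ω₀L) = 120/(1336·0.05) = 1.796.
Step 4 — Bandwidth: Δω = ω₀/Q = 744 rad/s; BW = Δω/(2π) = 118.4 Hz.

(a) f₀ = 212.7 Hz  (b) Q = 1.796  (c) BW = 118.4 Hz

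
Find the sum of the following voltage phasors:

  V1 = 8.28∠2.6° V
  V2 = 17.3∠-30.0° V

Step 1 — Convert each phasor to rectangular form:
  V1 = 8.28·(cos(2.6°) + j·sin(2.6°)) = 8.271 + j0.3756 V
  V2 = 17.3·(cos(-30.0°) + j·sin(-30.0°)) = 14.98 - j8.65 V
Step 2 — Sum components: V_total = 23.25 - j8.274 V.
Step 3 — Convert to polar: |V_total| = 24.68 V, ∠V_total = -19.6°.

V_total = 24.68∠-19.6° V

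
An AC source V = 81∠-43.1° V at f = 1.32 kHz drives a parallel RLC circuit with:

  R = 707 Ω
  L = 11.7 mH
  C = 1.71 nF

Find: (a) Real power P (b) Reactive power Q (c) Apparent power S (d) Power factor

Step 1 — Angular frequency: ω = 2π·f = 2π·1320 = 8294 rad/s.
Step 2 — Component impedances:
  R: Z = R = 707 Ω
  L: Z = jωL = j·8294·0.0117 = 0 + j97.04 Ω
  C: Z = 1/(jωC) = -j/(ω·C) = 0 - j7.051e+04 Ω
Step 3 — Parallel combination: 1/Z_total = 1/R + 1/L + 1/C; Z_total = 13.11 + j95.37 Ω = 96.27∠82.2° Ω.
Step 4 — Source phasor: V = 81∠-43.1° V = 59.14 - j55.35 V.
Step 5 — Current: I = V / Z = -0.4859 - j0.6869 A = 0.8414∠-125.3° A.
Step 6 — Complex power: S = V·I* = 9.28 + j67.52 VA.
Step 7 — Real power: P = Re(S) = 9.28 W.
Step 8 — Reactive power: Q = Im(S) = 67.52 VAR.
Step 9 — Apparent power: |S| = 68.15 VA.
Step 10 — Power factor: PF = P/|S| = 0.1362 (lagging).

(a) P = 9.28 W  (b) Q = 67.52 VAR  (c) S = 68.15 VA  (d) PF = 0.1362 (lagging)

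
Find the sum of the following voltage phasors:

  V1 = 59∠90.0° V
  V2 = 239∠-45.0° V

Step 1 — Convert each phasor to rectangular form:
  V1 = 59·(cos(90.0°) + j·sin(90.0°)) = 0 + j59 V
  V2 = 239·(cos(-45.0°) + j·sin(-45.0°)) = 169 - j169 V
Step 2 — Sum components: V_total = 169 - j110 V.
Step 3 — Convert to polar: |V_total| = 201.6 V, ∠V_total = -33.1°.

V_total = 201.6∠-33.1° V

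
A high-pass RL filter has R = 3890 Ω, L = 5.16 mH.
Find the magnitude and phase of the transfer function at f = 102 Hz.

Step 1 — Angular frequency: ω = 2π·102 = 640.9 rad/s.
Step 2 — Transfer function: H(jω) = jωL/(R + jωL).
Step 3 — Numerator jωL = j·3.307; denominator R + jωL = 3890 + j3.307.
Step 4 — H = 7.227e-07 + j0.0008501.
Step 5 — Magnitude: |H| = 0.0008501 (-61.4 dB); phase: φ = 90.0°.

|H| = 0.0008501 (-61.4 dB), φ = 90.0°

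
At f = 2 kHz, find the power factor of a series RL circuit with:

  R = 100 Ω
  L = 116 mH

Step 1 — Angular frequency: ω = 2π·f = 2π·2000 = 1.257e+04 rad/s.
Step 2 — Component impedances:
  R: Z = R = 100 Ω
  L: Z = jωL = j·1.257e+04·0.116 = 0 + j1458 Ω
Step 3 — Series combination: Z_total = R + L = 100 + j1458 Ω = 1461∠86.1° Ω.
Step 4 — Power factor: PF = cos(φ) = Re(Z)/|Z| = 100/1461.1 = 0.06844.
Step 5 — Type: Im(Z) = 1458 ⇒ lagging (phase φ = 86.1°).

PF = 0.06844 (lagging, φ = 86.1°)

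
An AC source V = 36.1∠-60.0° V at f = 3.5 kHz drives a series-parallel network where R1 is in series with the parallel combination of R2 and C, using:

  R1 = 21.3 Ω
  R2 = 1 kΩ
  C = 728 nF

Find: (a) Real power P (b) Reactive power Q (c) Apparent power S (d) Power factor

Step 1 — Angular frequency: ω = 2π·f = 2π·3500 = 2.199e+04 rad/s.
Step 2 — Component impedances:
  R1: Z = R = 21.3 Ω
  R2: Z = R = 1000 Ω
  C: Z = 1/(jωC) = -j/(ω·C) = 0 - j62.46 Ω
Step 3 — Parallel branch: R2 || C = 1/(1/R2 + 1/C) = 3.886 - j62.22 Ω.
Step 4 — Series with R1: Z_total = R1 + (R2 || C) = 25.19 - j62.22 Ω = 67.12∠-68.0° Ω.
Step 5 — Source phasor: V = 36.1∠-60.0° V = 18.05 - j31.26 V.
Step 6 — Current: I = V / Z = 0.5326 + j0.0745 A = 0.5378∠8.0° A.
Step 7 — Complex power: S = V·I* = 7.285 - j18 VA.
Step 8 — Real power: P = Re(S) = 7.285 W.
Step 9 — Reactive power: Q = Im(S) = -18 VAR.
Step 10 — Apparent power: |S| = 19.41 VA.
Step 11 — Power factor: PF = P/|S| = 0.3752 (leading).

(a) P = 7.285 W  (b) Q = -18 VAR  (c) S = 19.41 VA  (d) PF = 0.3752 (leading)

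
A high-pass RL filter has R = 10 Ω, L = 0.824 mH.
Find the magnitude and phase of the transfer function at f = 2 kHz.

Step 1 — Angular frequency: ω = 2π·2000 = 1.257e+04 rad/s.
Step 2 — Transfer function: H(jω) = jωL/(R + jωL).
Step 3 — Numerator jωL = j·10.35; denominator R + jωL = 10 + j10.35.
Step 4 — H = 0.5174 + j0.4997.
Step 5 — Magnitude: |H| = 0.7193 (-2.9 dB); phase: φ = 44.0°.

|H| = 0.7193 (-2.9 dB), φ = 44.0°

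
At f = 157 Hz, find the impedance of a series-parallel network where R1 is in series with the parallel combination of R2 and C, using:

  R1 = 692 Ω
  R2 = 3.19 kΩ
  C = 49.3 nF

Step 1 — Angular frequency: ω = 2π·f = 2π·157 = 986.5 rad/s.
Step 2 — Component impedances:
  R1: Z = R = 692 Ω
  R2: Z = R = 3190 Ω
  C: Z = 1/(jωC) = -j/(ω·C) = 0 - j2.056e+04 Ω
Step 3 — Parallel branch: R2 || C = 1/(1/R2 + 1/C) = 3115 - j483.3 Ω.
Step 4 — Series with R1: Z_total = R1 + (R2 || C) = 3807 - j483.3 Ω = 3838∠-7.2° Ω.

Z = 3807 - j483.3 Ω = 3838∠-7.2° Ω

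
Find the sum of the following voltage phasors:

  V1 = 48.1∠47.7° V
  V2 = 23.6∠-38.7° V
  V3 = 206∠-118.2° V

Step 1 — Convert each phasor to rectangular form:
  V1 = 48.1·(cos(47.7°) + j·sin(47.7°)) = 32.37 + j35.58 V
  V2 = 23.6·(cos(-38.7°) + j·sin(-38.7°)) = 18.42 - j14.76 V
  V3 = 206·(cos(-118.2°) + j·sin(-118.2°)) = -97.35 - j181.5 V
Step 2 — Sum components: V_total = -46.56 - j160.7 V.
Step 3 — Convert to polar: |V_total| = 167.3 V, ∠V_total = -106.2°.

V_total = 167.3∠-106.2° V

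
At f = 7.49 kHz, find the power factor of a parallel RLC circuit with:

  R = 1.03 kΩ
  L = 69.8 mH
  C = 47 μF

Step 1 — Angular frequency: ω = 2π·f = 2π·7490 = 4.706e+04 rad/s.
Step 2 — Component impedances:
  R: Z = R = 1030 Ω
  L: Z = jωL = j·4.706e+04·0.0698 = 0 + j3285 Ω
  C: Z = 1/(jωC) = -j/(ω·C) = 0 - j0.4521 Ω
Step 3 — Parallel combination: 1/Z_total = 1/R + 1/L + 1/C; Z_total = 0.0001985 - j0.4522 Ω = 0.4522∠-90.0° Ω.
Step 4 — Power factor: PF = cos(φ) = Re(Z)/|Z| = 0.0001985/0.4522 = 0.000439.
Step 5 — Type: Im(Z) = -0.4522 ⇒ leading (phase φ = -90.0°).

PF = 0.000439 (leading, φ = -90.0°)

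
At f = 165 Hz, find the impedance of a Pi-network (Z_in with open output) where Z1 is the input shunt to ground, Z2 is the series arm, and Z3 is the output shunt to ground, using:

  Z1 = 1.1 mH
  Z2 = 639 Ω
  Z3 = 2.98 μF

Step 1 — Angular frequency: ω = 2π·f = 2π·165 = 1037 rad/s.
Step 2 — Component impedances:
  Z1: Z = jωL = j·1037·0.0011 = 0 + j1.14 Ω
  Z2: Z = R = 639 Ω
  Z3: Z = 1/(jωC) = -j/(ω·C) = 0 - j323.7 Ω
Step 3 — With open output, the series arm Z2 and the output shunt Z3 appear in series to ground: Z2 + Z3 = 639 - j323.7 Ω.
Step 4 — Parallel with input shunt Z1: Z_in = Z1 || (Z2 + Z3) = 0.001622 + j1.141 Ω = 1.141∠89.9° Ω.

Z = 0.001622 + j1.141 Ω = 1.141∠89.9° Ω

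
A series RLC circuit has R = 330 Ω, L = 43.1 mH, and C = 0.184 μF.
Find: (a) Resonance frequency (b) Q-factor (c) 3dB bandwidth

Step 1 — Resonance condition Im(Z)=0 gives ω₀ = 1/√(LC).
Step 2 — ω₀ = 1/√(0.0431·1.84e-07) = 1.123e+04 rad/s.
Step 3 — f₀ = ω₀/(2π) = 1787 Hz.
Step 4 — Series Q: Q = ω₀L/R = 1.123e+04·0.0431/330 = 1.467.
Step 5 — 3dB bandwidth: Δω = ω₀/Q = 7657 rad/s; BW = Δω/(2π) = 1219 Hz.

(a) f₀ = 1787 Hz  (b) Q = 1.467  (c) BW = 1219 Hz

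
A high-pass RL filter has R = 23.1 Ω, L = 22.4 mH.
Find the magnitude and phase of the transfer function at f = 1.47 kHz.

Step 1 — Angular frequency: ω = 2π·1470 = 9236 rad/s.
Step 2 — Transfer function: H(jω) = jωL/(R + jωL).
Step 3 — Numerator jωL = j·206.9; denominator R + jωL = 23.1 + j206.9.
Step 4 — H = 0.9877 + j0.1103.
Step 5 — Magnitude: |H| = 0.9938 (-0.1 dB); phase: φ = 6.4°.

|H| = 0.9938 (-0.1 dB), φ = 6.4°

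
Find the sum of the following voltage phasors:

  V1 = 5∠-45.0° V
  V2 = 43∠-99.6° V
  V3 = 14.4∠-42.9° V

Step 1 — Convert each phasor to rectangular form:
  V1 = 5·(cos(-45.0°) + j·sin(-45.0°)) = 3.536 - j3.536 V
  V2 = 43·(cos(-99.6°) + j·sin(-99.6°)) = -7.171 - j42.4 V
  V3 = 14.4·(cos(-42.9°) + j·sin(-42.9°)) = 10.55 - j9.802 V
Step 2 — Sum components: V_total = 6.913 - j55.74 V.
Step 3 — Convert to polar: |V_total| = 56.16 V, ∠V_total = -82.9°.

V_total = 56.16∠-82.9° V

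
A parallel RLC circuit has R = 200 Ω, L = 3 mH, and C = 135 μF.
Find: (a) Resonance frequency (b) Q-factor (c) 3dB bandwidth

Step 1 — Resonance: ω₀ = 1/√(LC) = 1/√(0.003·0.000135) = 1571 rad/s.
Step 2 — f₀ = ω₀/(2π) = 250.1 Hz.
Step 3 — Parallel Q: Q = R/(ω₀L) = 200/(1571·0.003) = 42.43.
Step 4 — Bandwidth: Δω = ω₀/Q = 37.04 rad/s; BW = Δω/(2π) = 5.895 Hz.

(a) f₀ = 250.1 Hz  (b) Q = 42.43  (c) BW = 5.895 Hz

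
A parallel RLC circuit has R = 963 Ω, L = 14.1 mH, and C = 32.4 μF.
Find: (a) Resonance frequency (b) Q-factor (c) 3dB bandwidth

Step 1 — Resonance: ω₀ = 1/√(LC) = 1/√(0.0141·3.24e-05) = 1480 rad/s.
Step 2 — f₀ = ω₀/(2π) = 235.5 Hz.
Step 3 — Parallel Q: Q = R/(ω₀L) = 963/(1480·0.0141) = 46.16.
Step 4 — Bandwidth: Δω = ω₀/Q = 32.05 rad/s; BW = Δω/(2π) = 5.101 Hz.

(a) f₀ = 235.5 Hz  (b) Q = 46.16  (c) BW = 5.101 Hz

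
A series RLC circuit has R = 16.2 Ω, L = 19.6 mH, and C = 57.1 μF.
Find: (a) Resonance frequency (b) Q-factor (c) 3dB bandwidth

Step 1 — Resonance condition Im(Z)=0 gives ω₀ = 1/√(LC).
Step 2 — ω₀ = 1/√(0.0196·5.71e-05) = 945.3 rad/s.
Step 3 — f₀ = ω₀/(2π) = 150.4 Hz.
Step 4 — Series Q: Q = ω₀L/R = 945.3·0.0196/16.2 = 1.144.
Step 5 — 3dB bandwidth: Δω = ω₀/Q = 826.5 rad/s; BW = Δω/(2π) = 131.5 Hz.

(a) f₀ = 150.4 Hz  (b) Q = 1.144  (c) BW = 131.5 Hz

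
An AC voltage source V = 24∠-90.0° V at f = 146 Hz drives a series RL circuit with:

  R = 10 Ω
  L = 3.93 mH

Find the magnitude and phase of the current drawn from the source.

Step 1 — Angular frequency: ω = 2π·f = 2π·146 = 917.3 rad/s.
Step 2 — Component impedances:
  R: Z = R = 10 Ω
  L: Z = jωL = j·917.3·0.00393 = 0 + j3.605 Ω
Step 3 — Series combination: Z_total = R + L = 10 + j3.605 Ω = 10.63∠19.8° Ω.
Step 4 — Source phasor: V = 24∠-90.0° V = 0 - j24 V.
Step 5 — Ohm's law: I = V / Z_total = (0 - j24) / (10 + j3.605) = -0.7657 - j2.124 A.
Step 6 — Convert to polar: |I| = 2.258 A, ∠I = -109.8°.

I = 2.258∠-109.8° A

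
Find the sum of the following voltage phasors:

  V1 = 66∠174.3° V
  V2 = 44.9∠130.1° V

Step 1 — Convert each phasor to rectangular form:
  V1 = 66·(cos(174.3°) + j·sin(174.3°)) = -65.67 + j6.555 V
  V2 = 44.9·(cos(130.1°) + j·sin(130.1°)) = -28.92 + j34.34 V
Step 2 — Sum components: V_total = -94.59 + j40.9 V.
Step 3 — Convert to polar: |V_total| = 103.1 V, ∠V_total = 156.6°.

V_total = 103.1∠156.6° V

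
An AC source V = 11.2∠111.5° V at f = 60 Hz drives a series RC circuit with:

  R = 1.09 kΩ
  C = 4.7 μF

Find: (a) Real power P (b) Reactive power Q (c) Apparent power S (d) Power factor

Step 1 — Angular frequency: ω = 2π·f = 2π·60 = 377 rad/s.
Step 2 — Component impedances:
  R: Z = R = 1090 Ω
  C: Z = 1/(jωC) = -j/(ω·C) = 0 - j564.4 Ω
Step 3 — Series combination: Z_total = R + C = 1090 - j564.4 Ω = 1227∠-27.4° Ω.
Step 4 — Source phasor: V = 11.2∠111.5° V = -4.105 + j10.42 V.
Step 5 — Current: I = V / Z = -0.006873 + j0.006001 A = 0.009125∠138.9° A.
Step 6 — Complex power: S = V·I* = 0.09075 - j0.04699 VA.
Step 7 — Real power: P = Re(S) = 0.09075 W.
Step 8 — Reactive power: Q = Im(S) = -0.04699 VAR.
Step 9 — Apparent power: |S| = 0.1022 VA.
Step 10 — Power factor: PF = P/|S| = 0.888 (leading).

(a) P = 0.09075 W  (b) Q = -0.04699 VAR  (c) S = 0.1022 VA  (d) PF = 0.888 (leading)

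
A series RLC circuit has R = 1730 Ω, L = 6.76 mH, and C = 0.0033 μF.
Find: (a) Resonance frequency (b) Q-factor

Step 1 — Resonance condition Im(Z)=0 gives ω₀ = 1/√(LC).
Step 2 — ω₀ = 1/√(0.00676·3.3e-09) = 2.117e+05 rad/s.
Step 3 — f₀ = ω₀/(2π) = 3.37e+04 Hz.
Step 4 — Series Q: Q = ω₀L/R = 2.117e+05·0.00676/1730 = 0.8273.

(a) f₀ = 3.37e+04 Hz  (b) Q = 0.8273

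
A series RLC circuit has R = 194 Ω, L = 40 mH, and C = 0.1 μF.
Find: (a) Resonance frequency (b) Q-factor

Step 1 — Resonance condition Im(Z)=0 gives ω₀ = 1/√(LC).
Step 2 — ω₀ = 1/√(0.04·1e-07) = 1.581e+04 rad/s.
Step 3 — f₀ = ω₀/(2π) = 2516 Hz.
Step 4 — Series Q: Q = ω₀L/R = 1.581e+04·0.04/194 = 3.26.

(a) f₀ = 2516 Hz  (b) Q = 3.26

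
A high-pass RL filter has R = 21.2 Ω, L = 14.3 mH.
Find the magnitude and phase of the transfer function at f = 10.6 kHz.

Step 1 — Angular frequency: ω = 2π·1.06e+04 = 6.66e+04 rad/s.
Step 2 — Transfer function: H(jω) = jωL/(R + jωL).
Step 3 — Numerator jωL = j·952.4; denominator R + jωL = 21.2 + j952.4.
Step 4 — H = 0.9995 + j0.02225.
Step 5 — Magnitude: |H| = 0.9998 (-0.0 dB); phase: φ = 1.3°.

|H| = 0.9998 (-0.0 dB), φ = 1.3°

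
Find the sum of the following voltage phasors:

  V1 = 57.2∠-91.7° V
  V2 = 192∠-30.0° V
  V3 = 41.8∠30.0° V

Step 1 — Convert each phasor to rectangular form:
  V1 = 57.2·(cos(-91.7°) + j·sin(-91.7°)) = -1.697 - j57.17 V
  V2 = 192·(cos(-30.0°) + j·sin(-30.0°)) = 166.3 - j96 V
  V3 = 41.8·(cos(30.0°) + j·sin(30.0°)) = 36.2 + j20.9 V
Step 2 — Sum components: V_total = 200.8 - j132.3 V.
Step 3 — Convert to polar: |V_total| = 240.4 V, ∠V_total = -33.4°.

V_total = 240.4∠-33.4° V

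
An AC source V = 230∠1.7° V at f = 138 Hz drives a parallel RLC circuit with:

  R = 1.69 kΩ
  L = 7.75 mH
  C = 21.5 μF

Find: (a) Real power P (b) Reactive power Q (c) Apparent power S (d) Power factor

Step 1 — Angular frequency: ω = 2π·f = 2π·138 = 867.1 rad/s.
Step 2 — Component impedances:
  R: Z = R = 1690 Ω
  L: Z = jωL = j·867.1·0.00775 = 0 + j6.72 Ω
  C: Z = 1/(jωC) = -j/(ω·C) = 0 - j53.64 Ω
Step 3 — Parallel combination: 1/Z_total = 1/R + 1/L + 1/C; Z_total = 0.03492 + j7.682 Ω = 7.682∠89.7° Ω.
Step 4 — Source phasor: V = 230∠1.7° V = 229.9 + j6.823 V.
Step 5 — Current: I = V / Z = 1.024 - j29.92 A = 29.94∠-88.0° A.
Step 6 — Complex power: S = V·I* = 31.3 + j6886 VA.
Step 7 — Real power: P = Re(S) = 31.3 W.
Step 8 — Reactive power: Q = Im(S) = 6886 VAR.
Step 9 — Apparent power: |S| = 6886 VA.
Step 10 — Power factor: PF = P/|S| = 0.004546 (lagging).

(a) P = 31.3 W  (b) Q = 6886 VAR  (c) S = 6886 VA  (d) PF = 0.004546 (lagging)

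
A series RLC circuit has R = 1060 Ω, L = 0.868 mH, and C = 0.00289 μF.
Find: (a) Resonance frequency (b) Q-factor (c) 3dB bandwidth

Step 1 — Resonance: ω₀ = 1/√(LC) = 1/√(0.000868·2.89e-09) = 6.314e+05 rad/s.
Step 2 — f₀ = ω₀/(2π) = 1.005e+05 Hz.
Step 3 — Series Q: Q = ω₀L/R = 6.314e+05·0.000868/1060 = 0.517.
Step 4 — Bandwidth: Δω = ω₀/Q = 1.221e+06 rad/s; BW = Δω/(2π) = 1.944e+05 Hz.

(a) f₀ = 1.005e+05 Hz  (b) Q = 0.517  (c) BW = 1.944e+05 Hz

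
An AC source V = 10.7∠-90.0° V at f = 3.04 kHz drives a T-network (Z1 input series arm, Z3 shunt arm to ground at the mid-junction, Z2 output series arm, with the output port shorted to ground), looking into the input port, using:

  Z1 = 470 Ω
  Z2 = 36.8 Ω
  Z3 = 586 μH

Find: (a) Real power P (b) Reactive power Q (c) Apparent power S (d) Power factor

Step 1 — Angular frequency: ω = 2π·f = 2π·3040 = 1.91e+04 rad/s.
Step 2 — Component impedances:
  Z1: Z = R = 470 Ω
  Z2: Z = R = 36.8 Ω
  Z3: Z = jωL = j·1.91e+04·0.000586 = 0 + j11.19 Ω
Step 3 — With the output port shorted to ground, the output series arm Z2 runs from the junction to ground; the shunt arm Z3 also runs from the junction to ground. They appear in parallel: Z3 || Z2 = 3.116 + j10.25 Ω.
Step 4 — Series with input arm Z1: Z_in = Z1 + (Z3 || Z2) = 473.1 + j10.25 Ω = 473.2∠1.2° Ω.
Step 5 — Source phasor: V = 10.7∠-90.0° V = 0 - j10.7 V.
Step 6 — Current: I = V / Z = -0.0004895 - j0.02261 A = 0.02261∠-91.2° A.
Step 7 — Complex power: S = V·I* = 0.2419 + j0.005238 VA.
Step 8 — Real power: P = Re(S) = 0.2419 W.
Step 9 — Reactive power: Q = Im(S) = 0.005238 VAR.
Step 10 — Apparent power: |S| = 0.2419 VA.
Step 11 — Power factor: PF = P/|S| = 0.9998 (lagging).

(a) P = 0.2419 W  (b) Q = 0.005238 VAR  (c) S = 0.2419 VA  (d) PF = 0.9998 (lagging)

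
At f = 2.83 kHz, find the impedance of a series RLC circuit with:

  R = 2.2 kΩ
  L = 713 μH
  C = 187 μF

Step 1 — Angular frequency: ω = 2π·f = 2π·2830 = 1.778e+04 rad/s.
Step 2 — Component impedances:
  R: Z = R = 2200 Ω
  L: Z = jωL = j·1.778e+04·0.000713 = 0 + j12.68 Ω
  C: Z = 1/(jωC) = -j/(ω·C) = 0 - j0.3007 Ω
Step 3 — Series combination: Z_total = R + L + C = 2200 + j12.38 Ω = 2200∠0.3° Ω.

Z = 2200 + j12.38 Ω = 2200∠0.3° Ω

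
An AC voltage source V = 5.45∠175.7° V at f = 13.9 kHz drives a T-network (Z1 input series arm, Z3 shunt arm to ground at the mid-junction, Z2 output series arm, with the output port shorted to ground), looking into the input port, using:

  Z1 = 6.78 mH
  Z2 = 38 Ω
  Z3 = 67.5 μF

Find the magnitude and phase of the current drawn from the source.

Step 1 — Angular frequency: ω = 2π·f = 2π·1.39e+04 = 8.734e+04 rad/s.
Step 2 — Component impedances:
  Z1: Z = jωL = j·8.734e+04·0.00678 = 0 + j592.1 Ω
  Z2: Z = R = 38 Ω
  Z3: Z = 1/(jωC) = -j/(ω·C) = 0 - j0.1696 Ω
Step 3 — With the output port shorted to ground, the output series arm Z2 runs from the junction to ground; the shunt arm Z3 also runs from the junction to ground. They appear in parallel: Z3 || Z2 = 0.0007572 - j0.1696 Ω.
Step 4 — Series with input arm Z1: Z_in = Z1 + (Z3 || Z2) = 0.0007572 + j592 Ω = 592∠90.0° Ω.
Step 5 — Source phasor: V = 5.45∠175.7° V = -5.435 + j0.4086 V.
Step 6 — Ohm's law: I = V / Z_total = (-5.435 + j0.4086) / (0.0007572 + j592) = 0.0006903 + j0.009181 A.
Step 7 — Convert to polar: |I| = 0.009207 A, ∠I = 85.7°.

I = 0.009207∠85.7° A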